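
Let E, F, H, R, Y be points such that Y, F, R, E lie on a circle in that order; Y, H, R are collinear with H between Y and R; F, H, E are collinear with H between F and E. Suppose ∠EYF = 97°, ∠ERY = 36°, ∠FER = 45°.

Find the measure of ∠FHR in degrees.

∠FHR = 81°

1. ∠EFY = 36°  [same arc YE]
2. ∠FYR = 45°  [same arc FR]
3. ∠FHY = 99°  [△YHF]
4. ∠FHR = 81°  [linear pair at H on YR]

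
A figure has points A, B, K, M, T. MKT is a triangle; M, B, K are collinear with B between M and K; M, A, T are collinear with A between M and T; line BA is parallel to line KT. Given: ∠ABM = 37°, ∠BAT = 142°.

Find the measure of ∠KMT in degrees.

∠KMT = 105°

1. ∠BAM = 38°  [linear pair at A on MT]
2. ∠AMB = 105°  [△MBA]
3. ∠KMT = 105°  [B on MK, A on MT]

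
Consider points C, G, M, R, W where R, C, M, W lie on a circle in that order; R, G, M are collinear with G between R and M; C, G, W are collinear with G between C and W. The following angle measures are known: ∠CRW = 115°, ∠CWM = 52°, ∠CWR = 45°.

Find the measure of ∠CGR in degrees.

∠CGR = 108°

1. ∠RCW = 20°  [△RCW]
2. ∠CRM = 52°  [same arc CM]
3. ∠CGR = 108°  [△RGC]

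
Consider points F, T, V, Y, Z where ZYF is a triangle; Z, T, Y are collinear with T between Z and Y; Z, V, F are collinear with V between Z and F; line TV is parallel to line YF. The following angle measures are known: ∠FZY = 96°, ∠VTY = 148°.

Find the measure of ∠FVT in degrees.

∠FVT = 128°

1. ∠TZV = 96°  [T on ZY, V on ZF]
2. ∠VTZ = 32°  [linear pair at T on ZY]
3. ∠TVZ = 52°  [△ZTV]
4. ∠FVT = 128°  [linear pair at V on ZF]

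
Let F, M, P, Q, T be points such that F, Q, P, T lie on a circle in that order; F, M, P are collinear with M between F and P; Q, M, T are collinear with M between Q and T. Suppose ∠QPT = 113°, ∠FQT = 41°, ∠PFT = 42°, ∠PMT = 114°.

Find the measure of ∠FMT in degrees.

1. ∠QFT = 67°  [cyclic FQPT, opposite ∠F+∠P]
2. ∠FTQ = 72°  [△FQT]
3. ∠FMT = 66°  [△FMT]

∠FMT = 66°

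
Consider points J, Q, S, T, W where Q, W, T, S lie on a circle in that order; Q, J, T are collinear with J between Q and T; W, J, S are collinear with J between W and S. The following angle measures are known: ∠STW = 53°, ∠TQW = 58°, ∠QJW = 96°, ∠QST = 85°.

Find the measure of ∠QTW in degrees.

∠QTW = 27°

1. ∠TSW = 58°  [same arc WT]
2. ∠TJW = 84°  [linear pair at J on QT]
3. ∠SWT = 69°  [△WTS]
4. ∠QTW = 27°  [△WJT]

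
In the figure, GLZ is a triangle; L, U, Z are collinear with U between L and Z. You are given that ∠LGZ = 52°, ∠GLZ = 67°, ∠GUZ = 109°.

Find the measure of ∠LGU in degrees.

1. ∠GLU = 67°  [U on ray LZ]
2. ∠GUL = 71°  [linear pair at U on LZ]
3. ∠LGU = 42°  [△GLU]

∠LGU = 42°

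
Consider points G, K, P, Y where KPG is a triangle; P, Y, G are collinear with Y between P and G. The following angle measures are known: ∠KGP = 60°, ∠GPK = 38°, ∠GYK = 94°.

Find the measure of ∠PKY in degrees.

∠PKY = 56°

1. ∠KPY = 38°  [Y on ray PG]
2. ∠KYP = 86°  [linear pair at Y on PG]
3. ∠PKY = 56°  [△KPY]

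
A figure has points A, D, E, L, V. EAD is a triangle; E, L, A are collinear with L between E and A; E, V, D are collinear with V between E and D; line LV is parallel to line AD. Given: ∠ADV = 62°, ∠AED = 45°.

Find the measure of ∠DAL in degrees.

1. ∠ADE = 62°  [V on ray DE]
2. ∠DAE = 73°  [△EAD]
3. ∠DAL = 73°  [L on ray AE]

∠DAL = 73°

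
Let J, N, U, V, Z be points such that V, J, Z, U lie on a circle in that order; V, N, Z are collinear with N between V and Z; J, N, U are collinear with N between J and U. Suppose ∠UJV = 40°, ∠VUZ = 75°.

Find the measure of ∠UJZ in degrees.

∠UJZ = 65°

1. ∠UZV = 40°  [same arc VU]
2. ∠UVZ = 65°  [△VZU]
3. ∠UJZ = 65°  [same arc ZU]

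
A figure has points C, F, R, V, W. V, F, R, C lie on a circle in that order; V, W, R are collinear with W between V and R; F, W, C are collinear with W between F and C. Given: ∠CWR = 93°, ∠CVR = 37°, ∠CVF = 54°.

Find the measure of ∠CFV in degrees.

∠CFV = 70°

1. ∠CWV = 87°  [linear pair at W on VR]
2. ∠FCV = 56°  [△VWC]
3. ∠CFV = 70°  [△VFC]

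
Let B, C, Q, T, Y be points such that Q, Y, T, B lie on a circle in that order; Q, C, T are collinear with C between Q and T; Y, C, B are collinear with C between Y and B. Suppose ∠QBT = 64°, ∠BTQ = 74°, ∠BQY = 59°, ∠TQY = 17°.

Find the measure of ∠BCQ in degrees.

∠BCQ = 91°

1. ∠BQT = 42°  [△QTB]
2. ∠BYQ = 74°  [same arc QB]
3. ∠QBY = 47°  [△QYB]
4. ∠BCQ = 91°  [△QCB]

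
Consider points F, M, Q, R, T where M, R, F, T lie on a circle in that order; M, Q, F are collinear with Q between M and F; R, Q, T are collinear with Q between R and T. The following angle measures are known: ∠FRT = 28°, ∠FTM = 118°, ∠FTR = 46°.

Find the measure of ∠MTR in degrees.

∠MTR = 72°

1. ∠FMT = 28°  [same arc FT]
2. ∠RFT = 106°  [△RFT]
3. ∠MFT = 34°  [△MFT]
4. ∠RMT = 74°  [cyclic MRFT, opposite ∠M+∠F]
5. ∠MRT = 34°  [same arc MT]
6. ∠MTR = 72°  [△MRT]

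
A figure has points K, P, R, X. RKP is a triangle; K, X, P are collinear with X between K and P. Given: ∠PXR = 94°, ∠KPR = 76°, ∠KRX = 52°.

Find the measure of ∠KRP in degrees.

∠KRP = 62°

1. ∠KXR = 86°  [linear pair at X on KP]
2. ∠RKX = 42°  [△RKX]
3. ∠PKR = 42°  [X on ray KP]
4. ∠KRP = 62°  [△RKP]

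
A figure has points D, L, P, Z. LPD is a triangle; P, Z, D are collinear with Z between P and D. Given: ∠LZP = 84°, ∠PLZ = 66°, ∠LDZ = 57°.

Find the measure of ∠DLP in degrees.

∠DLP = 93°

1. ∠LPZ = 30°  [△LPZ]
2. ∠LDP = 57°  [Z on ray DP]
3. ∠DPL = 30°  [Z on ray PD]
4. ∠DLP = 93°  [△LPD]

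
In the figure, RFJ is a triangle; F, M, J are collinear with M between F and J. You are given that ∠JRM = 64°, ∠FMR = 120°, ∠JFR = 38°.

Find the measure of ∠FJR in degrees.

1. ∠JMR = 60°  [linear pair at M on FJ]
2. ∠MJR = 56°  [△RMJ]
3. ∠FJR = 56°  [M on ray JF]

∠FJR = 56°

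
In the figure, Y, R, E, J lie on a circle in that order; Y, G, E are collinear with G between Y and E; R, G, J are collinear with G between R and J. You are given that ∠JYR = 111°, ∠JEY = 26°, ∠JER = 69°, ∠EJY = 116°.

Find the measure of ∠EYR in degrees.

1. ∠JRY = 26°  [same arc YJ]
2. ∠ERY = 64°  [cyclic YREJ, opposite ∠R+∠J]
3. ∠RJY = 43°  [△YRJ]
4. ∠REY = 43°  [same arc YR]
5. ∠EYR = 73°  [△YRE]

∠EYR = 73°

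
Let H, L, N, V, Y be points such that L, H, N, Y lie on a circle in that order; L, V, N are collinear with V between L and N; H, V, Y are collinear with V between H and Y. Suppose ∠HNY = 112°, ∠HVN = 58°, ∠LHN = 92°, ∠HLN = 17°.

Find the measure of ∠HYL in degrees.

1. ∠HLY = 68°  [cyclic LHNY, opposite ∠L+∠N]
2. ∠HVL = 122°  [linear pair at V on LN]
3. ∠LHY = 41°  [△LVH]
4. ∠HYL = 71°  [△LHY]

∠HYL = 71°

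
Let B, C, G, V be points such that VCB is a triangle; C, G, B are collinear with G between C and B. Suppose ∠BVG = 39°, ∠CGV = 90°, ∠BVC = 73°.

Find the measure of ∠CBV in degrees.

∠CBV = 51°

1. ∠BGV = 90°  [linear pair at G on CB]
2. ∠GBV = 51°  [△VGB]
3. ∠CBV = 51°  [G on ray BC]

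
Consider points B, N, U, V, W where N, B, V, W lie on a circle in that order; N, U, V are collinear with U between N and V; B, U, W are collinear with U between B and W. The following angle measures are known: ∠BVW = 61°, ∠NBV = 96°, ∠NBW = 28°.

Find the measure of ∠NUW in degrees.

∠NUW = 79°

1. ∠BNW = 119°  [cyclic NBVW, opposite ∠N+∠V]
2. ∠NWV = 84°  [cyclic NBVW, opposite ∠B+∠W]
3. ∠NVW = 28°  [same arc NW]
4. ∠BWN = 33°  [△NBW]
5. ∠VNW = 68°  [△NVW]
6. ∠NUW = 79°  [△NUW]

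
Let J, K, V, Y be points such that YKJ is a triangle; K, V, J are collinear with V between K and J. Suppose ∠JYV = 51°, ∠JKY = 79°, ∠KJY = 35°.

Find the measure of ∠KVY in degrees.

∠KVY = 86°

1. ∠VJY = 35°  [V on ray JK]
2. ∠JVY = 94°  [△YVJ]
3. ∠KVY = 86°  [linear pair at V on KJ]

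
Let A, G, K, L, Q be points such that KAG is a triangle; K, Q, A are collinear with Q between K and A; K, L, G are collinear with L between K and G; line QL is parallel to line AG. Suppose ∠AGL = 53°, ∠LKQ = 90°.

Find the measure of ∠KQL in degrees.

1. ∠AGK = 53°  [L on ray GK]
2. ∠AKG = 90°  [Q on KA, L on KG]
3. ∠GAK = 37°  [△KAG]
4. ∠KQL = 37°  [QL∥AG, corresponding at Q]

∠KQL = 37°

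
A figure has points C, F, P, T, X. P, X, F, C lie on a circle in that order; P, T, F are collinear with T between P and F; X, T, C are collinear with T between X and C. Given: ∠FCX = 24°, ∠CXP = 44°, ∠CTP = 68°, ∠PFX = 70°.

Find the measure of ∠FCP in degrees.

1. ∠FPX = 24°  [same arc XF]
2. ∠FXP = 86°  [△PXF]
3. ∠FCP = 94°  [cyclic PXFC, opposite ∠X+∠C]

∠FCP = 94°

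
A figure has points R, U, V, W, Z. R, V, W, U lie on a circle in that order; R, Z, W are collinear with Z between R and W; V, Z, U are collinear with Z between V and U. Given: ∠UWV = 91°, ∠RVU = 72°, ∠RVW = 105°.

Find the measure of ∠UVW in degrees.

1. ∠RWU = 72°  [same arc RU]
2. ∠RUW = 75°  [cyclic RVWU, opposite ∠V+∠U]
3. ∠URW = 33°  [△RWU]
4. ∠UVW = 33°  [same arc WU]

∠UVW = 33°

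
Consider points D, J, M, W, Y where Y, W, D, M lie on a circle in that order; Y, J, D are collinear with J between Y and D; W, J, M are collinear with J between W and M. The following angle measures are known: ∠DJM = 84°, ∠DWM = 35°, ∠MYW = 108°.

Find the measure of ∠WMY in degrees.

∠WMY = 49°

1. ∠MJY = 96°  [linear pair at J on YD]
2. ∠DYM = 35°  [same arc DM]
3. ∠WMY = 49°  [△YJM]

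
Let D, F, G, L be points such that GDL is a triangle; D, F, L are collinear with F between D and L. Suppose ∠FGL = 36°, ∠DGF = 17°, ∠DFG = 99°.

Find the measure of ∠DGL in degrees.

1. ∠FDG = 64°  [△GDF]
2. ∠GFL = 81°  [linear pair at F on DL]
3. ∠GDL = 64°  [F on ray DL]
4. ∠FLG = 63°  [△GFL]
5. ∠DLG = 63°  [F on ray LD]
6. ∠DGL = 53°  [△GDL]

∠DGL = 53°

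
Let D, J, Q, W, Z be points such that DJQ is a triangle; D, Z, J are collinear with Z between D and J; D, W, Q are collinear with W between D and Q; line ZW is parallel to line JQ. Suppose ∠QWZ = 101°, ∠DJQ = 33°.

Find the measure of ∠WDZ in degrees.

1. ∠DWZ = 79°  [linear pair at W on DQ]
2. ∠DZW = 33°  [ZW∥JQ, corresponding at Z]
3. ∠WDZ = 68°  [△DZW]

∠WDZ = 68°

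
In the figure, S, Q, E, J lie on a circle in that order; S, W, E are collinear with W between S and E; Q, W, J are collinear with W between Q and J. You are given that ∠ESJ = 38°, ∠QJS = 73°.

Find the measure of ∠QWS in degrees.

∠QWS = 111°

1. ∠EQJ = 38°  [same arc EJ]
2. ∠QES = 73°  [same arc SQ]
3. ∠EWQ = 69°  [△QWE]
4. ∠QWS = 111°  [linear pair at W on SE]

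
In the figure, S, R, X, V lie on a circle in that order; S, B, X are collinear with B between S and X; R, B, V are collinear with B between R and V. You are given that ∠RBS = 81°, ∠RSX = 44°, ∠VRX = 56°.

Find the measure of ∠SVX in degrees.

1. ∠VBX = 81°  [vertical angles at B]
2. ∠RVX = 44°  [same arc RX]
3. ∠VSX = 56°  [same arc XV]
4. ∠SXV = 55°  [△XBV]
5. ∠SVX = 69°  [△SXV]

∠SVX = 69°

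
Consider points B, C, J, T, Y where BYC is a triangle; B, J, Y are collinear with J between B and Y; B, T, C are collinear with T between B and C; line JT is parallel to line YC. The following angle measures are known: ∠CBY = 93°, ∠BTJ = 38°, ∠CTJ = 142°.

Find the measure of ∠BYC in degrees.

∠BYC = 49°

1. ∠JBT = 93°  [J on BY, T on BC]
2. ∠BJT = 49°  [△BJT]
3. ∠BYC = 49°  [JT∥YC, corresponding at J]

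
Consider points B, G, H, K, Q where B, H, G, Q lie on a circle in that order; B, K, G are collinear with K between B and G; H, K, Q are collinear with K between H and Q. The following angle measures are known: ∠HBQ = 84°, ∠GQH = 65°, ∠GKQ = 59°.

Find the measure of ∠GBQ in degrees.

1. ∠HGQ = 96°  [cyclic BHGQ, opposite ∠B+∠G]
2. ∠GHQ = 19°  [△HGQ]
3. ∠GBQ = 19°  [same arc GQ]

∠GBQ = 19°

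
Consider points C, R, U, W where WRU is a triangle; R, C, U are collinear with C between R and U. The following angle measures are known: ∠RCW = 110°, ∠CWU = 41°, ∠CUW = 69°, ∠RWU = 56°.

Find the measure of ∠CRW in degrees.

∠CRW = 55°

1. ∠RUW = 69°  [C on ray UR]
2. ∠URW = 55°  [△WRU]
3. ∠CRW = 55°  [C on ray RU]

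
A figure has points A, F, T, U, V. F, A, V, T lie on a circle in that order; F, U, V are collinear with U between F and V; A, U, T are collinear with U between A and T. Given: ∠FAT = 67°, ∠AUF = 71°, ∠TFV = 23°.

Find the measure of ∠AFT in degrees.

∠AFT = 65°

1. ∠FVT = 67°  [same arc FT]
2. ∠TUV = 71°  [vertical angles at U]
3. ∠TAV = 23°  [same arc VT]
4. ∠ATV = 42°  [△VUT]
5. ∠AVT = 115°  [△AVT]
6. ∠AFT = 65°  [cyclic FAVT, opposite ∠F+∠V]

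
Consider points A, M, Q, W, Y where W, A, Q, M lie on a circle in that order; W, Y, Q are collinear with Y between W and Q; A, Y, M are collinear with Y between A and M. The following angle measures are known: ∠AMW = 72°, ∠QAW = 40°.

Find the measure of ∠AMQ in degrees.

1. ∠AQW = 72°  [same arc WA]
2. ∠AWQ = 68°  [△WAQ]
3. ∠AMQ = 68°  [same arc AQ]

∠AMQ = 68°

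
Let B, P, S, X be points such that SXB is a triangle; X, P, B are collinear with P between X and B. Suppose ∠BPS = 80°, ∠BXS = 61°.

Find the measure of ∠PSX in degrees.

∠PSX = 19°

1. ∠SPX = 100°  [linear pair at P on XB]
2. ∠PXS = 61°  [P on ray XB]
3. ∠PSX = 19°  [△SXP]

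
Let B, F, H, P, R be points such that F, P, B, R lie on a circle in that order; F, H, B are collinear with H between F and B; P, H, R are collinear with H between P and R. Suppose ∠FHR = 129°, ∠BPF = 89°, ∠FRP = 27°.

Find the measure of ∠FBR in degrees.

∠FBR = 65°

1. ∠BFR = 24°  [△FHR]
2. ∠BRF = 91°  [cyclic FPBR, opposite ∠P+∠R]
3. ∠FBR = 65°  [△FBR]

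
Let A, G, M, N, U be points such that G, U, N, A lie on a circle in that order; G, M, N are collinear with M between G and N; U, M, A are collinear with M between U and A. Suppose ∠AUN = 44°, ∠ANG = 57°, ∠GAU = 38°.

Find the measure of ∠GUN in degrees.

1. ∠AGN = 44°  [same arc NA]
2. ∠GAN = 79°  [△GNA]
3. ∠GUN = 101°  [cyclic GUNA, opposite ∠U+∠A]

∠GUN = 101°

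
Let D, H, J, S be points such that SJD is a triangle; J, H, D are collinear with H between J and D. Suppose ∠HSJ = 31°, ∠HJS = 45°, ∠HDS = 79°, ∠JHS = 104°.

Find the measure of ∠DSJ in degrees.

∠DSJ = 56°

1. ∠DJS = 45°  [H on ray JD]
2. ∠JDS = 79°  [H on ray DJ]
3. ∠DSJ = 56°  [△SJD]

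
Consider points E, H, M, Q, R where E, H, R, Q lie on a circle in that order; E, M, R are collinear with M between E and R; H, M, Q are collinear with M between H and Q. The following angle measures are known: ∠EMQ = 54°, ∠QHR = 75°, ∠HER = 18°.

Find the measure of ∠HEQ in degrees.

1. ∠HMR = 54°  [vertical angles at M]
2. ∠QER = 75°  [same arc RQ]
3. ∠EMH = 126°  [linear pair at M on ER]
4. ∠EQH = 51°  [△EMQ]
5. ∠EHQ = 36°  [△EMH]
6. ∠HEQ = 93°  [△EHQ]

∠HEQ = 93°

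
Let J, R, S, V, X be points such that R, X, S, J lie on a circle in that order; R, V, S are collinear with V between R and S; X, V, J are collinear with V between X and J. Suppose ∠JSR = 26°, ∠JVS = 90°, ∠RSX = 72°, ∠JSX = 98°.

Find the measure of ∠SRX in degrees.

∠SRX = 64°

1. ∠JXR = 26°  [same arc RJ]
2. ∠RVX = 90°  [vertical angles at V]
3. ∠SRX = 64°  [△RVX]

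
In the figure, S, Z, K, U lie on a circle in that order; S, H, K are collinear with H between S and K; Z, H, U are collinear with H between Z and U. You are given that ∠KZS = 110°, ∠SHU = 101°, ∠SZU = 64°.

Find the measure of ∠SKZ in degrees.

∠SKZ = 33°

1. ∠KUS = 70°  [cyclic SZKU, opposite ∠Z+∠U]
2. ∠KHZ = 101°  [vertical angles at H]
3. ∠SKU = 64°  [same arc SU]
4. ∠KSU = 46°  [△SKU]
5. ∠KZU = 46°  [same arc KU]
6. ∠SKZ = 33°  [△ZHK]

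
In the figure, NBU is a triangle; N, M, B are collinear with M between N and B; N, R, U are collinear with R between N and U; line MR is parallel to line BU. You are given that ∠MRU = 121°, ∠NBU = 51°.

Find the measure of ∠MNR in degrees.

∠MNR = 70°

1. ∠MRN = 59°  [linear pair at R on NU]
2. ∠NMR = 51°  [MR∥BU, corresponding at M]
3. ∠MNR = 70°  [△NMR]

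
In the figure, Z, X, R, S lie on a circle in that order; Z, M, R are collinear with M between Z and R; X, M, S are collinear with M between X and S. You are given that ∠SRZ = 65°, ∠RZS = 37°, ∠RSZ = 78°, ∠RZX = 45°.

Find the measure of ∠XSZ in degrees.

∠XSZ = 33°

1. ∠RXZ = 102°  [cyclic ZXRS, opposite ∠X+∠S]
2. ∠XRZ = 33°  [△ZXR]
3. ∠XSZ = 33°  [same arc ZX]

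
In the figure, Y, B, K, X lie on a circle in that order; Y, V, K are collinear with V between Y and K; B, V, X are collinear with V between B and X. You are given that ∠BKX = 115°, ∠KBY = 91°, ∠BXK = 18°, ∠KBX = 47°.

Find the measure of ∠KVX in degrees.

∠KVX = 118°

1. ∠KXY = 89°  [cyclic YBKX, opposite ∠B+∠X]
2. ∠KYX = 47°  [same arc KX]
3. ∠XKY = 44°  [△YKX]
4. ∠KVX = 118°  [△KVX]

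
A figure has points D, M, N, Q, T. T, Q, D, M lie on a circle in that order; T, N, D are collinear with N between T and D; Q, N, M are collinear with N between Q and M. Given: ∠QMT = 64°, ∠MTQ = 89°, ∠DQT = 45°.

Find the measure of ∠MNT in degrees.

1. ∠MQT = 27°  [△TQM]
2. ∠DMT = 135°  [cyclic TQDM, opposite ∠Q+∠M]
3. ∠MDT = 27°  [same arc TM]
4. ∠DTM = 18°  [△TDM]
5. ∠MNT = 98°  [△TNM]

∠MNT = 98°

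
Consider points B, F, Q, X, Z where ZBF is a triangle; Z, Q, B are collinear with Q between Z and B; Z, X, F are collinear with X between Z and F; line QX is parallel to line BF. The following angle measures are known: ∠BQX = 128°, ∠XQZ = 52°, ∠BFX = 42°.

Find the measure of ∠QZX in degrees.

∠QZX = 86°

1. ∠FBZ = 52°  [QX∥BF, corresponding at Q]
2. ∠BFZ = 42°  [X on ray FZ]
3. ∠BZF = 86°  [△ZBF]
4. ∠QZX = 86°  [Q on ZB, X on ZF]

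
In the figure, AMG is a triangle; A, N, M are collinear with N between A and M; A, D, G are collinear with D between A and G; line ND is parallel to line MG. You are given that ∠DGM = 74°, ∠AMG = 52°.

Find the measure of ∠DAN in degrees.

∠DAN = 54°

1. ∠AGM = 74°  [D on ray GA]
2. ∠GAM = 54°  [△AMG]
3. ∠DAN = 54°  [N on AM, D on AG]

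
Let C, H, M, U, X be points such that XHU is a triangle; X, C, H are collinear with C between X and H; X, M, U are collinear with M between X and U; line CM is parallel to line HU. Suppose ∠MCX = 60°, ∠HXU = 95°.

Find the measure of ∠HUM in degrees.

1. ∠UHX = 60°  [CM∥HU, corresponding at C]
2. ∠HUX = 25°  [△XHU]
3. ∠HUM = 25°  [M on ray UX]

∠HUM = 25°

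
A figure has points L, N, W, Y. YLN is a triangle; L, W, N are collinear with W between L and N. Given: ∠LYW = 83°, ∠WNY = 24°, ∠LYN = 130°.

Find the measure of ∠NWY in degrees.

∠NWY = 109°

1. ∠LNY = 24°  [W on ray NL]
2. ∠NLY = 26°  [△YLN]
3. ∠WLY = 26°  [W on ray LN]
4. ∠LWY = 71°  [△YLW]
5. ∠NWY = 109°  [linear pair at W on LN]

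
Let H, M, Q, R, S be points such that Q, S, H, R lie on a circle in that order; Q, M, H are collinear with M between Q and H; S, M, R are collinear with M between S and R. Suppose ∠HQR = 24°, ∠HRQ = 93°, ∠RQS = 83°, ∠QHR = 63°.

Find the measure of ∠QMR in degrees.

∠QMR = 122°

1. ∠QSR = 63°  [same arc QR]
2. ∠QRS = 34°  [△QSR]
3. ∠QMR = 122°  [△QMR]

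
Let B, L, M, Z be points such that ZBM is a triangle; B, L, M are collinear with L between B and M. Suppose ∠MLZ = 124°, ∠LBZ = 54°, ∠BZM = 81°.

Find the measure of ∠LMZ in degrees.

1. ∠MBZ = 54°  [L on ray BM]
2. ∠BMZ = 45°  [△ZBM]
3. ∠LMZ = 45°  [L on ray MB]

∠LMZ = 45°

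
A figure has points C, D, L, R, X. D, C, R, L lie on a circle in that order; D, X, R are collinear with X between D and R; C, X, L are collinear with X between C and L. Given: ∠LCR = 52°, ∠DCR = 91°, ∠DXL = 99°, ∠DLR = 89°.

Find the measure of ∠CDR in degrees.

∠CDR = 60°

1. ∠LDR = 52°  [same arc RL]
2. ∠CXR = 99°  [vertical angles at X]
3. ∠DRL = 39°  [△DRL]
4. ∠CXD = 81°  [linear pair at X on DR]
5. ∠DCL = 39°  [same arc DL]
6. ∠CDR = 60°  [△DXC]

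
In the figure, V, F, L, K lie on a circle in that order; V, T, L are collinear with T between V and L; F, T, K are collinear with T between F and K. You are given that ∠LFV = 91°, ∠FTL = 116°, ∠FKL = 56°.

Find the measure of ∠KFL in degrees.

1. ∠FVL = 56°  [same arc FL]
2. ∠FLV = 33°  [△VFL]
3. ∠KFL = 31°  [△FTL]

∠KFL = 31°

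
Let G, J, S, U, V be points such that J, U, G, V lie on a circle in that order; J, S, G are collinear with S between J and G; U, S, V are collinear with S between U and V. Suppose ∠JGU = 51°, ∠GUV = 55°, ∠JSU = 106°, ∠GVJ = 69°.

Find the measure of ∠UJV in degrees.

∠UJV = 73°

1. ∠JVU = 51°  [same arc JU]
2. ∠GJV = 55°  [same arc GV]
3. ∠JGV = 56°  [△JGV]
4. ∠JUV = 56°  [same arc JV]
5. ∠UJV = 73°  [△JUV]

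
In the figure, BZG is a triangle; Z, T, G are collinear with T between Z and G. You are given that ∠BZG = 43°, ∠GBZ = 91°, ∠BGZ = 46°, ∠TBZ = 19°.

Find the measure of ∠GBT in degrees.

1. ∠BZT = 43°  [T on ray ZG]
2. ∠BGT = 46°  [T on ray GZ]
3. ∠BTZ = 118°  [△BZT]
4. ∠BTG = 62°  [linear pair at T on ZG]
5. ∠GBT = 72°  [△BTG]

∠GBT = 72°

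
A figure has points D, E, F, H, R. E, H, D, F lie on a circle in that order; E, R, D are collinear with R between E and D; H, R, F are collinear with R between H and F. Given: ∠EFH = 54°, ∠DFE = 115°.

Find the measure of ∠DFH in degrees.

∠DFH = 61°

1. ∠EDH = 54°  [same arc EH]
2. ∠DHE = 65°  [cyclic EHDF, opposite ∠H+∠F]
3. ∠DEH = 61°  [△EHD]
4. ∠DFH = 61°  [same arc HD]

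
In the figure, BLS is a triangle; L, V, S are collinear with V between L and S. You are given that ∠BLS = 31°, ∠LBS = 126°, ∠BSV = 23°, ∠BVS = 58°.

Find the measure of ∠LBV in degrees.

∠LBV = 27°

1. ∠BLV = 31°  [V on ray LS]
2. ∠BVL = 122°  [linear pair at V on LS]
3. ∠LBV = 27°  [△BLV]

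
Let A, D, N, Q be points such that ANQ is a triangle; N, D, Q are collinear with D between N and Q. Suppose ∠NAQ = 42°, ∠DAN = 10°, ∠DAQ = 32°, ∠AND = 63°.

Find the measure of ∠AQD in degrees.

∠AQD = 75°

1. ∠ADN = 107°  [△AND]
2. ∠ADQ = 73°  [linear pair at D on NQ]
3. ∠AQD = 75°  [△ADQ]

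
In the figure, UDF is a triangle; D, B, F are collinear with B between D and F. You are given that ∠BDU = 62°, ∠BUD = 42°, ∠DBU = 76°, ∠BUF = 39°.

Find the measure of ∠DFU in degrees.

1. ∠FBU = 104°  [linear pair at B on DF]
2. ∠BFU = 37°  [△UBF]
3. ∠DFU = 37°  [B on ray FD]

∠DFU = 37°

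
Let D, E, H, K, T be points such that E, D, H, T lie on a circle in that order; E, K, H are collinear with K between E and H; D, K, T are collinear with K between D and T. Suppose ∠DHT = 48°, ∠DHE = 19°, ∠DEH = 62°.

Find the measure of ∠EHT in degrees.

∠EHT = 29°

1. ∠DET = 132°  [cyclic EDHT, opposite ∠E+∠H]
2. ∠DTE = 19°  [same arc ED]
3. ∠EDT = 29°  [△EDT]
4. ∠EHT = 29°  [same arc ET]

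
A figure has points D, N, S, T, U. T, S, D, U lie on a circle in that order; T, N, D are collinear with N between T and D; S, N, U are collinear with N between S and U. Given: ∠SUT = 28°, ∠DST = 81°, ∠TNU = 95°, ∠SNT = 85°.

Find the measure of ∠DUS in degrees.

1. ∠SDT = 28°  [same arc TS]
2. ∠DTS = 71°  [△TSD]
3. ∠DUS = 71°  [same arc SD]

∠DUS = 71°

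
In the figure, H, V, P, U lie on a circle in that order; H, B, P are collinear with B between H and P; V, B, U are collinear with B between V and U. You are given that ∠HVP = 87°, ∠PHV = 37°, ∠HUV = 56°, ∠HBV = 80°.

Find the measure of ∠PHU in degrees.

1. ∠HPV = 56°  [△HVP]
2. ∠PBV = 100°  [linear pair at B on HP]
3. ∠PVU = 24°  [△VBP]
4. ∠PHU = 24°  [same arc PU]

∠PHU = 24°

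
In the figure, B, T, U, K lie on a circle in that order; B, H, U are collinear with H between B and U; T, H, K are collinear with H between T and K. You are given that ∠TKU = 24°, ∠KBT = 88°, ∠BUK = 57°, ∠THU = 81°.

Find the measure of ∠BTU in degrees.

1. ∠TBU = 24°  [same arc TU]
2. ∠KUT = 92°  [cyclic BTUK, opposite ∠B+∠U]
3. ∠KTU = 64°  [△TUK]
4. ∠BUT = 35°  [△THU]
5. ∠BTU = 121°  [△BTU]

∠BTU = 121°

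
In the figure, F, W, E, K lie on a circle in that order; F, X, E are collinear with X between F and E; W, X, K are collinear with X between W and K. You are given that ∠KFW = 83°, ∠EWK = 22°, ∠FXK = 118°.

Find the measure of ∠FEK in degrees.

1. ∠KEW = 97°  [cyclic FWEK, opposite ∠F+∠E]
2. ∠EKW = 61°  [△WEK]
3. ∠EXK = 62°  [linear pair at X on FE]
4. ∠FEK = 57°  [△EXK]

∠FEK = 57°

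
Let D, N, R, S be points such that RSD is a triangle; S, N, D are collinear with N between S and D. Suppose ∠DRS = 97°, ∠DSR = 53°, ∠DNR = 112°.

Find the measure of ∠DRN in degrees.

∠DRN = 38°

1. ∠RDS = 30°  [△RSD]
2. ∠NDR = 30°  [N on ray DS]
3. ∠DRN = 38°  [△RND]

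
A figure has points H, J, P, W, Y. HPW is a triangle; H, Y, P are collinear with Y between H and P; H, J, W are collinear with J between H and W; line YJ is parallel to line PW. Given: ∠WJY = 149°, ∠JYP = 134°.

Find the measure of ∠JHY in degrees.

1. ∠HJY = 31°  [linear pair at J on HW]
2. ∠HYJ = 46°  [linear pair at Y on HP]
3. ∠JHY = 103°  [△HYJ]

∠JHY = 103°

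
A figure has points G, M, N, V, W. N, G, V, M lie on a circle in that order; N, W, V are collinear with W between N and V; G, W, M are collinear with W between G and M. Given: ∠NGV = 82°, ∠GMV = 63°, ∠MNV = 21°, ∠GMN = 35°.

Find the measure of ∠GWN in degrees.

1. ∠MGV = 21°  [same arc VM]
2. ∠GVN = 35°  [same arc NG]
3. ∠GWV = 124°  [△GWV]
4. ∠GWN = 56°  [linear pair at W on NV]

∠GWN = 56°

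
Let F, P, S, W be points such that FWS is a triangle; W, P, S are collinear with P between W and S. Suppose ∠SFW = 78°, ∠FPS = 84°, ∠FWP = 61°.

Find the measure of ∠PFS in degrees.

∠PFS = 55°

1. ∠FWS = 61°  [P on ray WS]
2. ∠FSW = 41°  [△FWS]
3. ∠FSP = 41°  [P on ray SW]
4. ∠PFS = 55°  [△FPS]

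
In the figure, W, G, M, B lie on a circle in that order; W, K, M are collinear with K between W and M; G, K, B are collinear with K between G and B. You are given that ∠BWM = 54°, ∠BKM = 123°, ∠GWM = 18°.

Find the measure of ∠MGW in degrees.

∠MGW = 93°

1. ∠BGM = 54°  [same arc MB]
2. ∠GKW = 123°  [vertical angles at K]
3. ∠GKM = 57°  [linear pair at K on WM]
4. ∠GMW = 69°  [△GKM]
5. ∠MGW = 93°  [△WGM]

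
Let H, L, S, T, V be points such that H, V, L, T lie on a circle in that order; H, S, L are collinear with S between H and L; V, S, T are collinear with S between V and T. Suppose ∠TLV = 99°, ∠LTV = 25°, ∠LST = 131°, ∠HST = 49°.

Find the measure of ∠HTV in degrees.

1. ∠LVT = 56°  [△VLT]
2. ∠LHT = 56°  [same arc LT]
3. ∠HTV = 75°  [△HST]

∠HTV = 75°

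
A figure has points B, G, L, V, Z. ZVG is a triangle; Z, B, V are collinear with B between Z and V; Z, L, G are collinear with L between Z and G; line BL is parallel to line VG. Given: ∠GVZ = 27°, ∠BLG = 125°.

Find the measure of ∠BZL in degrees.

1. ∠LBZ = 27°  [BL∥VG, corresponding at B]
2. ∠BLZ = 55°  [linear pair at L on ZG]
3. ∠BZL = 98°  [△ZBL]

∠BZL = 98°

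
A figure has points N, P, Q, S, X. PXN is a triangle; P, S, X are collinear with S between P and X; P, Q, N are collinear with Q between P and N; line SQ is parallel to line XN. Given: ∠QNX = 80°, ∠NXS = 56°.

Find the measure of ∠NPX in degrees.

1. ∠PNX = 80°  [Q on ray NP]
2. ∠NXP = 56°  [S on ray XP]
3. ∠NPX = 44°  [△PXN]

∠NPX = 44°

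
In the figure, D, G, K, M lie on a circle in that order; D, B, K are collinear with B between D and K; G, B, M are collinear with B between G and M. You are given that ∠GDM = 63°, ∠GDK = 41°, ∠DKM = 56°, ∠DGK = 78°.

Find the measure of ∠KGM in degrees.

∠KGM = 22°

1. ∠GKM = 117°  [cyclic DGKM, opposite ∠D+∠K]
2. ∠GMK = 41°  [same arc GK]
3. ∠KGM = 22°  [△GKM]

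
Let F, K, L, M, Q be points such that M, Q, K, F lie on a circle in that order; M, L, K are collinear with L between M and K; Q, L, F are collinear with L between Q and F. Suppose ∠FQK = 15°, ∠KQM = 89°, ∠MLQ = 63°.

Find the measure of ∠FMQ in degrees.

1. ∠FMK = 15°  [same arc KF]
2. ∠KFM = 91°  [cyclic MQKF, opposite ∠Q+∠F]
3. ∠FLK = 63°  [vertical angles at L]
4. ∠FKM = 74°  [△MKF]
5. ∠FLM = 117°  [linear pair at L on MK]
6. ∠FQM = 74°  [same arc MF]
7. ∠MFQ = 48°  [△MLF]
8. ∠FMQ = 58°  [△MQF]

∠FMQ = 58°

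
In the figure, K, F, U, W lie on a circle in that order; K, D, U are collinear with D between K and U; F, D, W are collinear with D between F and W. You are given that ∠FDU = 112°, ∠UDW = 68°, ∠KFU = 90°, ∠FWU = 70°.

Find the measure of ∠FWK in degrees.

1. ∠KDW = 112°  [vertical angles at D]
2. ∠KUW = 42°  [△UDW]
3. ∠KWU = 90°  [cyclic KFUW, opposite ∠F+∠W]
4. ∠UKW = 48°  [△KUW]
5. ∠FWK = 20°  [△KDW]

∠FWK = 20°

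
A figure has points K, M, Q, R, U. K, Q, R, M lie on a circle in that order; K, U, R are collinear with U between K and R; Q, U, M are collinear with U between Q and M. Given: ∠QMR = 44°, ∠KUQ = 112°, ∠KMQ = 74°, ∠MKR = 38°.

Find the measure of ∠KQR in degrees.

1. ∠QKR = 44°  [same arc QR]
2. ∠KRQ = 74°  [same arc KQ]
3. ∠KQR = 62°  [△KQR]

∠KQR = 62°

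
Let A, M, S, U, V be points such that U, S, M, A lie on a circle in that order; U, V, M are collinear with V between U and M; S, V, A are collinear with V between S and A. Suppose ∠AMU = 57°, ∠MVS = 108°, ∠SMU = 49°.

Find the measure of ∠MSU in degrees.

∠MSU = 80°

1. ∠ASU = 57°  [same arc UA]
2. ∠SVU = 72°  [linear pair at V on UM]
3. ∠MUS = 51°  [△UVS]
4. ∠MSU = 80°  [△USM]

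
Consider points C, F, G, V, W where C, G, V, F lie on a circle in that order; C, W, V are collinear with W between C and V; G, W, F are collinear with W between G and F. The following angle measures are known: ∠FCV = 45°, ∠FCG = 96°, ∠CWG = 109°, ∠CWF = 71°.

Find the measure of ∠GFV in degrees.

1. ∠FGV = 45°  [same arc VF]
2. ∠FVG = 84°  [cyclic CGVF, opposite ∠C+∠V]
3. ∠GFV = 51°  [△GVF]

∠GFV = 51°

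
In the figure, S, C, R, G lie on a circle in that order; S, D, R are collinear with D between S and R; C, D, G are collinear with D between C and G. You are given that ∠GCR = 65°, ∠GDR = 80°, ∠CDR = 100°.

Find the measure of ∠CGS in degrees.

1. ∠GSR = 65°  [same arc RG]
2. ∠GDS = 100°  [linear pair at D on SR]
3. ∠CGS = 15°  [△SDG]

∠CGS = 15°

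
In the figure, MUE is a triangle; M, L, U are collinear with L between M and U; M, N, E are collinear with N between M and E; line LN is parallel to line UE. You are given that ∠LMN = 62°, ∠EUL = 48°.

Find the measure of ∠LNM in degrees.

1. ∠EMU = 62°  [L on MU, N on ME]
2. ∠EUM = 48°  [L on ray UM]
3. ∠MEU = 70°  [△MUE]
4. ∠LNM = 70°  [LN∥UE, corresponding at N]

∠LNM = 70°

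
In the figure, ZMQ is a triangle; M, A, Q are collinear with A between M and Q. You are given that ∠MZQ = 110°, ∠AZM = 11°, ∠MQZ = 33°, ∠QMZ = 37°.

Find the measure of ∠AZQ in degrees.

∠AZQ = 99°

1. ∠AQZ = 33°  [A on ray QM]
2. ∠AMZ = 37°  [A on ray MQ]
3. ∠MAZ = 132°  [△ZMA]
4. ∠QAZ = 48°  [linear pair at A on MQ]
5. ∠AZQ = 99°  [△ZAQ]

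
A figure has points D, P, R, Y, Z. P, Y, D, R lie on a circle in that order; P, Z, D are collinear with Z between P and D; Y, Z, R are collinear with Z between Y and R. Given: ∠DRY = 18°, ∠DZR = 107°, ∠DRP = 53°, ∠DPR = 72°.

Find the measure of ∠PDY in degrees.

1. ∠DPY = 18°  [same arc YD]
2. ∠DYP = 127°  [cyclic PYDR, opposite ∠Y+∠R]
3. ∠PDY = 35°  [△PYD]

∠PDY = 35°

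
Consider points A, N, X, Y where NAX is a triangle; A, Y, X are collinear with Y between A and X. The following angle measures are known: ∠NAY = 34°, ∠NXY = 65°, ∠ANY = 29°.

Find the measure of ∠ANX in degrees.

1. ∠NAX = 34°  [Y on ray AX]
2. ∠AXN = 65°  [Y on ray XA]
3. ∠ANX = 81°  [△NAX]

∠ANX = 81°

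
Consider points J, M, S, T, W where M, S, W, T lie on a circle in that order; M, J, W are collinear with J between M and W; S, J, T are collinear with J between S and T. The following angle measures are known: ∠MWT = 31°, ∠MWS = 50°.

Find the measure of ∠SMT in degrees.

∠SMT = 99°

1. ∠MST = 31°  [same arc MT]
2. ∠MTS = 50°  [same arc MS]
3. ∠SMT = 99°  [△MST]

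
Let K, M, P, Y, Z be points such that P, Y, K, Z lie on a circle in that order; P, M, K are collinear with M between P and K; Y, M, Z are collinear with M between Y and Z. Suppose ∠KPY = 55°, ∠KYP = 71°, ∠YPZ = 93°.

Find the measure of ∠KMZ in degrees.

∠KMZ = 92°

1. ∠KZY = 55°  [same arc YK]
2. ∠PKY = 54°  [△PYK]
3. ∠YKZ = 87°  [cyclic PYKZ, opposite ∠P+∠K]
4. ∠KYZ = 38°  [△YKZ]
5. ∠PZY = 54°  [same arc PY]
6. ∠KPZ = 38°  [same arc KZ]
7. ∠PMZ = 88°  [△PMZ]
8. ∠KMZ = 92°  [linear pair at M on PK]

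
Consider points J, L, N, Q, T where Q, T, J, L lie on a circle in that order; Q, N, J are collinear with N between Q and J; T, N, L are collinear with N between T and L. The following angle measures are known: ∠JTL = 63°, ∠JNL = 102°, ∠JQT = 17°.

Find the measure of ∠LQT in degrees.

1. ∠JQL = 63°  [same arc JL]
2. ∠QNT = 102°  [vertical angles at N]
3. ∠LNQ = 78°  [linear pair at N on QJ]
4. ∠LTQ = 61°  [△QNT]
5. ∠QLT = 39°  [△QNL]
6. ∠LQT = 80°  [△QTL]

∠LQT = 80°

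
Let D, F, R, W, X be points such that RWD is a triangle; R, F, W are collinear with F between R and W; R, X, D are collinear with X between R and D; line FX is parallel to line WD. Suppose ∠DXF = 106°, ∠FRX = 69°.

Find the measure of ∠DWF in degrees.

∠DWF = 37°

1. ∠FXR = 74°  [linear pair at X on RD]
2. ∠RFX = 37°  [△RFX]
3. ∠WFX = 143°  [linear pair at F on RW]
4. ∠DWF = 37°  [FX∥WD, co-interior at W–F]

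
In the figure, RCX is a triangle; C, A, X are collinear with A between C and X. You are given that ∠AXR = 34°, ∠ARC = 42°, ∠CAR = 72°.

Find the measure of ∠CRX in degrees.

∠CRX = 80°

1. ∠CXR = 34°  [A on ray XC]
2. ∠ACR = 66°  [△RCA]
3. ∠RCX = 66°  [A on ray CX]
4. ∠CRX = 80°  [△RCX]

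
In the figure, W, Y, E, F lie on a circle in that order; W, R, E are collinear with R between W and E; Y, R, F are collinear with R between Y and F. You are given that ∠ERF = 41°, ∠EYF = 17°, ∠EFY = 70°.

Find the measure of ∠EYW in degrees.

1. ∠FEW = 69°  [△ERF]
2. ∠EWF = 17°  [same arc EF]
3. ∠EFW = 94°  [△WEF]
4. ∠EYW = 86°  [cyclic WYEF, opposite ∠Y+∠F]

∠EYW = 86°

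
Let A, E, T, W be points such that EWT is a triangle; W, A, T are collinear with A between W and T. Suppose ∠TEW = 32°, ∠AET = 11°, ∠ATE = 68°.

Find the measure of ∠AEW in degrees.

1. ∠EAT = 101°  [△EAT]
2. ∠ETW = 68°  [A on ray TW]
3. ∠EAW = 79°  [linear pair at A on WT]
4. ∠EWT = 80°  [△EWT]
5. ∠AWE = 80°  [A on ray WT]
6. ∠AEW = 21°  [△EWA]

∠AEW = 21°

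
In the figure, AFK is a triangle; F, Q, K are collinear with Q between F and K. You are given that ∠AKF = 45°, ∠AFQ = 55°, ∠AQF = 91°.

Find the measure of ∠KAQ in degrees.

∠KAQ = 46°

1. ∠AKQ = 45°  [Q on ray KF]
2. ∠AQK = 89°  [linear pair at Q on FK]
3. ∠KAQ = 46°  [△AQK]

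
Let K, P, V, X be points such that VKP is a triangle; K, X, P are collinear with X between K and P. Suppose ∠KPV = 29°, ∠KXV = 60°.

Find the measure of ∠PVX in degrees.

∠PVX = 31°

1. ∠VPX = 29°  [X on ray PK]
2. ∠PXV = 120°  [linear pair at X on KP]
3. ∠PVX = 31°  [△VXP]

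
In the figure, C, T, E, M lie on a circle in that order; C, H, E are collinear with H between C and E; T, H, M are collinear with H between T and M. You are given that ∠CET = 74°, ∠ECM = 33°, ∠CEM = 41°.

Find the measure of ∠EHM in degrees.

1. ∠CMT = 74°  [same arc CT]
2. ∠CHM = 73°  [△CHM]
3. ∠EHM = 107°  [linear pair at H on CE]

∠EHM = 107°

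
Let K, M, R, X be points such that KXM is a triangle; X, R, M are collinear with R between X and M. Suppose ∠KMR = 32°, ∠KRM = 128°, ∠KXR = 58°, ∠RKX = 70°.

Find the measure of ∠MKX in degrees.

∠MKX = 90°

1. ∠KMX = 32°  [R on ray MX]
2. ∠KXM = 58°  [R on ray XM]
3. ∠MKX = 90°  [△KXM]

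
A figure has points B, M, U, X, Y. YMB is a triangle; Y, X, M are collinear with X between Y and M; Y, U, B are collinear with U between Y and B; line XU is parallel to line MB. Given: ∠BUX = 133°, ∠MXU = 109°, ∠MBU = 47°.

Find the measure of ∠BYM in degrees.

1. ∠UXY = 71°  [linear pair at X on YM]
2. ∠MBY = 47°  [U on ray BY]
3. ∠BMY = 71°  [XU∥MB, corresponding at X]
4. ∠BYM = 62°  [△YMB]

∠BYM = 62°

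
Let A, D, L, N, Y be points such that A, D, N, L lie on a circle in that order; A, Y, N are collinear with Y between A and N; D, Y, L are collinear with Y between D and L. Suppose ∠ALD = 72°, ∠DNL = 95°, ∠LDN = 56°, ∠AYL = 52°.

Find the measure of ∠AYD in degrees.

1. ∠AND = 72°  [same arc AD]
2. ∠DYN = 52°  [△DYN]
3. ∠AYD = 128°  [linear pair at Y on AN]

∠AYD = 128°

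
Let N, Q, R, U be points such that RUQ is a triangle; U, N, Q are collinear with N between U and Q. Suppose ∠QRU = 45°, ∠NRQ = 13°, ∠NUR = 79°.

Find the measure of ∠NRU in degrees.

∠NRU = 32°

1. ∠QUR = 79°  [N on ray UQ]
2. ∠RQU = 56°  [△RUQ]
3. ∠NQR = 56°  [N on ray QU]
4. ∠QNR = 111°  [△RNQ]
5. ∠RNU = 69°  [linear pair at N on UQ]
6. ∠NRU = 32°  [△RUN]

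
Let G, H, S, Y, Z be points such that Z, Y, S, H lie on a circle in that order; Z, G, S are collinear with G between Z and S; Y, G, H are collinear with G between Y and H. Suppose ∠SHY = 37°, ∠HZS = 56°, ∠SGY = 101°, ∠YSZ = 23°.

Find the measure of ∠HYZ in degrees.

∠HYZ = 64°

1. ∠SZY = 37°  [same arc YS]
2. ∠YGZ = 79°  [linear pair at G on ZS]
3. ∠HYZ = 64°  [△ZGY]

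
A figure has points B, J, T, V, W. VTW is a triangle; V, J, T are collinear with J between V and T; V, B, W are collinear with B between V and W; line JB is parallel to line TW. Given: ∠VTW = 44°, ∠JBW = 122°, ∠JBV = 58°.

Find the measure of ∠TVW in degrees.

∠TVW = 78°

1. ∠BJV = 44°  [JB∥TW, corresponding at J]
2. ∠BVJ = 78°  [△VJB]
3. ∠TVW = 78°  [J on VT, B on VW]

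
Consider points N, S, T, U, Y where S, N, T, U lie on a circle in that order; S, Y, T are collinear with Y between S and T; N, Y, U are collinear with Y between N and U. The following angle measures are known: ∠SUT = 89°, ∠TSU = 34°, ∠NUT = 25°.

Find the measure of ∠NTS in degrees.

∠NTS = 64°

1. ∠SNT = 91°  [cyclic SNTU, opposite ∠N+∠U]
2. ∠NST = 25°  [same arc NT]
3. ∠NTS = 64°  [△SNT]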